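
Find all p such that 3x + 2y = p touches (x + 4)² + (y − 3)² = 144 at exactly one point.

p = −6 ± 12√13

The line touches the circle iff its distance from (−4, 3) is 12:
|3·(−4) + 2·3 − p| / √13 = 12
|p − (−6)| = 12√13.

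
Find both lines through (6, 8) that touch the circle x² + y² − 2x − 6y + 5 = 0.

2x − y = 4 and x − 2y = −10

Let a tangent through (6, 8) have slope m. Its distance from (1, 3) must equal √5:
[m·(−5) − (−5)]² = 5(m² + 1)
2m² − 5m + 2 = 0, so m = 2 or m = 1/2.
With m = 2: 2x − y = 4. With m = 1/2: x − 2y = −10.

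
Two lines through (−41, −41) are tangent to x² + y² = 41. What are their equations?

4x − 5y = 41 and 5x − 4y = −41

Write the tangent as mx − y + (−41 − m·(−41)) = 0 and set its distance from the centre to √41:
(41m − (41))² = 41(m² + 1)
20m² − 41m + 20 = 0, so m = 4/5 or m = 5/4.
With m = 4/5: 4x − 5y = 41. With m = 5/4: 5x − 4y = −41.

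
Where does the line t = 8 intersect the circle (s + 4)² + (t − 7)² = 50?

(−11, 8) and (3, 8)

Express t = 8 and substitute into the circle:
s² + 8s − 33 = 0
s = 3 or s = −11, giving (3, 8) and (−11, 8).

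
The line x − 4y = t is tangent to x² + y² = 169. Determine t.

Tangency holds when the distance from the centre (0, 0) to the line equals the radius 13:
|1·0 − 4·0 − t| / √17 = 13
|t| = 13√17.

t = ±13√17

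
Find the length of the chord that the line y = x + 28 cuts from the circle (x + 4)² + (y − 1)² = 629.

Express y = x + 28 and substitute into the circle:
2x² + 62x + 116 = 0  ⟹  x² + 31x + 58 = 0
x = −2 or x = −29, giving (−2, 26) and (−29, −1).
|(−2, 26) − (−29, −1)| = √((27)² + (27)²) = 27√2.

27√2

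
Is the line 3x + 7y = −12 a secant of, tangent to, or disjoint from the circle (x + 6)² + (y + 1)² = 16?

secant

Substituting the line into the circle gives 58x² + 618x + 1005 = 0.
Discriminant = (618)² − 4·58·(1005) = 148764 > 0.
Two real roots: the line is a secant.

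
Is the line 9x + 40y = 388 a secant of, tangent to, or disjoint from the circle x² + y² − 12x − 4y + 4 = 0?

Substituting the line into the circle gives 1681x² − 24744x + 94864 = 0.
Δ = 612265536 − 637865536 = −25600000.
No real roots: the line does not meet the circle.

disjoint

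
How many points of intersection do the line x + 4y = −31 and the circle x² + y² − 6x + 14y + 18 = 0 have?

Centre (3, −7), r² = 40. Distance² from centre to line = (6)²/17 = 36/17.
Since d² < r², the line cuts the circle twice.

2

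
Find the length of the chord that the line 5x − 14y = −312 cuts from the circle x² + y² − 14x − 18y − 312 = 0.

2√221

Substitute y = (312 + 5x)/14:
221x² − 884x − 42432 = 0  ⟹  x² − 4x − 192 = 0
x = 16 or x = −12, giving (16, 28) and (−12, 18).
|(16, 28) − (−12, 18)| = √((28)² + (10)²) = 2√221.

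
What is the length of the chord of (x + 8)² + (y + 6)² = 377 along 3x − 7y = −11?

The distance from (−8, −6) to the line is 29/√58, and r² = 377.
Half the chord is √(r² − d²) = √(725/2), so the full chord is 5√58.

5√58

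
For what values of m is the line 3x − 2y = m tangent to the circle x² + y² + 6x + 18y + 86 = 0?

m = 9 ± 2√13

The line touches the circle iff its distance from (−3, −9) is 2:
|3·(−3) − 2·(−9) − m| / √13 = 2
|m − (9)| = 2√13.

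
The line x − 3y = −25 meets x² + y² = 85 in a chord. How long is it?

Centre (0, 0), r² = 85. Perpendicular distance d from centre to line = |25| / √10 = 25/√10.
Chord = 2√(r² − d²) = 2·√(45/2) = 3√10.

3√10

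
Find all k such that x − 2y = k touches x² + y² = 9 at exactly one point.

For a tangent, require d(centre, line) = r = 3.
|1·0 − 2·0 − k| / √5 = 3
|k| = 3√5.

k = ±3√5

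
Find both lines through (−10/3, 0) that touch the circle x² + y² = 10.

Write the tangent as mx − y + (0 − m·(−10/3)) = 0 and set its distance from the centre to √10:
(10/3m − (0))² = 10(m² + 1)
m² − 9 = 0, so m = −3 or m = 3.
Through (−10/3, 0) these give 3x + y = −10 and 3x − y = −10.

3x + y = −10 and 3x − y = −10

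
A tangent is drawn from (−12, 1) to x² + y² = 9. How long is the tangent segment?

Centre (0, 0), r² = 9. |PO|² = (−12)² + (1)² = 145.
The tangent meets the radius at right angles, so tangent² = |PO|² − r² = 145 − 9 = 136.

2√34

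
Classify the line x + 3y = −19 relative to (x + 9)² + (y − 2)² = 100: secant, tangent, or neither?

secant

Centre (−9, 2), r² = 100. Distance² from centre to line = (16)²/10 = 128/5.
Since d² < r², the line cuts the circle twice.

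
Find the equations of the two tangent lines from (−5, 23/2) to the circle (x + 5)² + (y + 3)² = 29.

Write the tangent as mx − y + (23/2 − m·(−5)) = 0 and set its distance from the centre to √29:
[m·(0) − (−29/2)]² = 29(m² + 1)
4m² − 25 = 0, so m = 5/2 or m = −5/2.
Through (−5, 23/2) these give 5x − 2y = −48 and 5x + 2y = −2.

5x − 2y = −48 and 5x + 2y = −2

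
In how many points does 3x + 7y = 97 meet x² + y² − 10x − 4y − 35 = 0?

0

Substituting the line into the circle gives 58x² − 988x + 4978 = 0.
Discriminant = (−988)² − 4·58·(4978) = −178752 < 0.
No real roots: the line does not meet the circle.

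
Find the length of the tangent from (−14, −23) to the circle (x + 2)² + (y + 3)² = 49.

3√55

Centre (−2, −3), r² = 49. |PO|² = (−12)² + (−20)² = 544.
Power of the point: PT² = |PO|² − r² = 495, so PT = 3√55.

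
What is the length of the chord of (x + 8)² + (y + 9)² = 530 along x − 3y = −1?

14√10

The distance from (−8, −9) to the line is 20/√10, and r² = 530.
Chord = 2√(r² − d²) = 2·√(490) = 14√10.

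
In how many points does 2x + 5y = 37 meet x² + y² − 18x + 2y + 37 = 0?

Substituting the line into the circle gives 29x² − 618x + 2664 = 0.
Δ = 381924 − 309024 = 72900.
Two real roots: the line is a secant.

2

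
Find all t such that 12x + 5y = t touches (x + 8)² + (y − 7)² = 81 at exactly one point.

For a tangent, require d(centre, line) = r = 9.
|12·(−8) + 5·7 − t| / √169 = 9
|t − (−61)| = 9·13, so t = 56 or t = −178.

t = −178 or t = 56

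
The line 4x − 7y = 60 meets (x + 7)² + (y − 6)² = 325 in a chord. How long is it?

The distance from (−7, 6) to the line is 130/√65, and r² = 325.
Half the chord is √(r² − d²) = √(65), so the full chord is 2√65.

2√65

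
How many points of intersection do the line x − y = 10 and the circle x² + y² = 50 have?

1

Substituting the line into the circle gives 2x² − 20x + 50 = 0.
Discriminant = (−20)² − 4·2·(50) = 0.
A repeated root: the line is tangent.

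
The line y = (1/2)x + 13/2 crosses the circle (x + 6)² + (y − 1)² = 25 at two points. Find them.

Substitute y = (13 + x)/2:
5x² + 70x + 165 = 0  ⟹  x² + 14x + 33 = 0
x = −3 or x = −11, giving (−3, 5) and (−11, 1).

(−11, 1) and (−3, 5)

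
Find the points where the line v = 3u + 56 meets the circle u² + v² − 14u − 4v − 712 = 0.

(−20, −4) and (−11, 23)

Substitute v = 3u + 56:
10u² + 310u + 2200 = 0  ⟹  u² + 31u + 220 = 0
u = −11 or u = −20, giving (−11, 23) and (−20, −4).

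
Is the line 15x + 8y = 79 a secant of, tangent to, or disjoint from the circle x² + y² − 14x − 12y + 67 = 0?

disjoint

Substituting the line into the circle gives 289x² − 1826x + 2945 = 0.
Discriminant = (−1826)² − 4·289·(2945) = −70144 < 0.
No real roots: the line does not meet the circle.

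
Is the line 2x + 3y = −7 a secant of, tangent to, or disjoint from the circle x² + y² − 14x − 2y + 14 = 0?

Substituting the line into the circle gives 13x² − 86x + 217 = 0.
Δ = 7396 − 11284 = −3888.
No real roots: the line does not meet the circle.

disjoint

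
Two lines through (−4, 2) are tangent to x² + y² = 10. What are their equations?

3x + y = −10 and x − 3y = −10

Let a tangent through (−4, 2) have slope m. Its distance from (0, 0) must equal √10:
(4m − (−2))² = 10(m² + 1)
3m² + 8m − 3 = 0, so m = −3 or m = 1/3.
Through (−4, 2) these give 3x + y = −10 and x − 3y = −10.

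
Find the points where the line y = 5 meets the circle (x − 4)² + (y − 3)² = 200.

From the line, y = 5. Substituting:
x² − 8x − 180 = 0
x = 18 or x = −10, giving (18, 5) and (−10, 5).

(−10, 5) and (18, 5)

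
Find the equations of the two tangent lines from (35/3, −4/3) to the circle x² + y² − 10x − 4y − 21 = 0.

Let a tangent through (35/3, −4/3) have slope m. Its distance from (5, 2) must equal 5√2:
[m·(−20/3) − (10/3)]² = 50(m² + 1)
m² − 8m + 7 = 0, so m = 1 or m = 7.
With m = 1: x − y = 13. With m = 7: 7x − y = 83.

x − y = 13 and 7x − y = 83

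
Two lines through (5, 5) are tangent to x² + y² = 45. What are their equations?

Let a tangent through (5, 5) have slope m. Its distance from (0, 0) must equal 3√5:
(−5m − (−5))² = 45(m² + 1)
2m² + 5m + 2 = 0, so m = −1/2 or m = −2.
With m = −1/2: x + 2y = 15. With m = −2: 2x + y = 15.

x + 2y = 15 and 2x + y = 15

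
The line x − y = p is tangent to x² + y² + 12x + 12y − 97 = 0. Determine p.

p = ±13√2

For a tangent, require d(centre, line) = r = 13.
|1·(−6) − 1·(−6) − p| / √2 = 13
|p| = 13√2.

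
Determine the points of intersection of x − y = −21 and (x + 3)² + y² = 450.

(−24, −3) and (0, 21)

Substitute y = x + 21:
2x² + 48x = 0  ⟹  x² + 24x = 0
x = 0 or x = −24, giving (0, 21) and (−24, −3).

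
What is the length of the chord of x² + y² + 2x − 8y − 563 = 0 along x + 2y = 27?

Express y = (27 − x)/2 and substitute into the circle:
5x² − 30x − 1955 = 0  ⟹  x² − 6x − 391 = 0
x = 23 or x = −17, giving (23, 2) and (−17, 22).
Chord length = distance between (23, 2) and (−17, 22) = √2000 = 20√5.

20√5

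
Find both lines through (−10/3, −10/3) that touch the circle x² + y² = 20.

A line y − (−10/3) = m(x − (−10/3)) is tangent when its distance from (0, 0) is 2√5:
(10/3m − (10/3))² = 20(m² + 1)
2m² + 5m + 2 = 0, so m = −2 or m = −1/2.
With m = −2: 2x + y = −10. With m = −1/2: x + 2y = −10.

2x + y = −10 and x + 2y = −10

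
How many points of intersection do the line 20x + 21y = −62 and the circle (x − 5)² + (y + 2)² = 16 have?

0

Centre (5, −2), r² = 16. Distance² from centre to line = (120)²/841 = 14400/841.
Since d² > r², the line lies outside the circle.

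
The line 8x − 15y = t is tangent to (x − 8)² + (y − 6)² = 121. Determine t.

Tangency holds when the distance from the centre (8, 6) to the line equals the radius 11:
|8·8 − 15·6 − t| / √289 = 11
|t − (−26)| = 11·17, so t = 161 or t = −213.

t = −213 or t = 161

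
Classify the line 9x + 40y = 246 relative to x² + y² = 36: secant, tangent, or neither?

tangent

d² = (9·0 + 40·0 − (246))²/1681 = 36; r² = 36.
Since d² = r², the line is tangent.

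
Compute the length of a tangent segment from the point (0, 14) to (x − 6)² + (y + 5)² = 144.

Centre (6, −5), r² = 144. |PO|² = (−6)² + (19)² = 397.
Power of the point: PT² = |PO|² − r² = 253, so PT = √253.

√253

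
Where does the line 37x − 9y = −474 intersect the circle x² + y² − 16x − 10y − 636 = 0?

(−15, −9) and (−6, 28)

Substitute y = (474 + 37x)/9:
1450x² + 30450x + 130500 = 0  ⟹  x² + 21x + 90 = 0
x = −6 or x = −15, giving (−6, 28) and (−15, −9).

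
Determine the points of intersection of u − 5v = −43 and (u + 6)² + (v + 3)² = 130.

Express v = (43 + u)/5 and substitute into the circle:
26u² + 416u + 1014 = 0  ⟹  u² + 16u + 39 = 0
u = −3 or u = −13, giving (−3, 8) and (−13, 6).

(−13, 6) and (−3, 8)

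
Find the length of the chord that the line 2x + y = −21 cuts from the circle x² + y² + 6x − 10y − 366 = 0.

16√5

Substitute y = −2x − 21:
5x² + 110x + 285 = 0  ⟹  x² + 22x + 57 = 0
x = −3 or x = −19, giving (−3, −15) and (−19, 17).
Chord length = distance between (−3, −15) and (−19, 17) = √1280 = 16√5.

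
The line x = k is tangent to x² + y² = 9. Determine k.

k = −3 or k = 3

For a tangent, require d(centre, line) = r = 3.
|1·0 + 0·0 − k| / √1 = 3
|k| = 3, so k = 3 or k = −3.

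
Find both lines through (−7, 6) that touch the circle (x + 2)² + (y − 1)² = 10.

Write the tangent as mx − y + (6 − m·(−7)) = 0 and set its distance from the centre to √10:
[m·(5) − (−5)]² = 10(m² + 1)
3m² + 10m + 3 = 0, so m = −3 or m = −1/3.
Through (−7, 6) these give 3x + y = −15 and x + 3y = 11.

3x + y = −15 and x + 3y = 11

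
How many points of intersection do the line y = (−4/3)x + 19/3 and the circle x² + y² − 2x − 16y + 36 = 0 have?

2

d² = (4·1 + 3·8 − (19))²/25 = 81/25; r² = 29.
Since d² < r², the line cuts the circle twice.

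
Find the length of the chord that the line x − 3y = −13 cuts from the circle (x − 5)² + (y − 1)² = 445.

Centre (5, 1), r² = 445. Perpendicular distance d from centre to line = |15| / √10 = 15/√10.
Chord = 2√(r² − d²) = 2·√(845/2) = 13√10.

13√10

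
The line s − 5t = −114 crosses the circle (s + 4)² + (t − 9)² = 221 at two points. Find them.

(−14, 20) and (1, 23)

Express t = (114 + s)/5 and substitute into the circle:
26s² + 338s − 364 = 0  ⟹  s² + 13s − 14 = 0
s = 1 or s = −14, giving (1, 23) and (−14, 20).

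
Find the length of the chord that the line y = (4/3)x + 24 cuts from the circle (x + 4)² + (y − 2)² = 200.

20

From the line, y = (72 + 4x)/3. Substituting:
25x² + 600x + 2700 = 0  ⟹  x² + 24x + 108 = 0
x = −6 or x = −18, giving (−6, 16) and (−18, 0).
Chord length = distance between (−6, 16) and (−18, 0) = √400 = 20.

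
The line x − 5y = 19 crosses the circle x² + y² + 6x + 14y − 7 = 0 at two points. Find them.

(−11, −6) and (4, −3)

From the line, y = (−19 + x)/5. Substituting:
26x² + 182x − 1144 = 0  ⟹  x² + 7x − 44 = 0
x = 4 or x = −11, giving (4, −3) and (−11, −6).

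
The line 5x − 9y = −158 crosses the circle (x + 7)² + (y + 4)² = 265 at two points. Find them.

Express y = (158 + 5x)/9 and substitute into the circle:
106x² + 3074x + 20140 = 0  ⟹  x² + 29x + 190 = 0
x = −10 or x = −19, giving (−10, 12) and (−19, 7).

(−19, 7) and (−10, 12)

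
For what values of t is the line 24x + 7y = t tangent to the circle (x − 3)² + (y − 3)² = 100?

t = −157 or t = 343

The line touches the circle iff its distance from (3, 3) is 10:
|24·3 + 7·3 − t| / √625 = 10
|t − (93)| = 10·25, so t = 343 or t = −157.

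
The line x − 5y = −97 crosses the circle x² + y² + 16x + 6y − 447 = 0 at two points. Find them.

Express y = (97 + x)/5 and substitute into the circle:
26x² + 624x + 1144 = 0  ⟹  x² + 24x + 44 = 0
x = −2 or x = −22, giving (−2, 19) and (−22, 15).

(−22, 15) and (−2, 19)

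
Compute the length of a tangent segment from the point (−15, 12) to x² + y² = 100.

Centre (0, 0), r² = 100. |PO|² = (−15)² + (12)² = 369.
The tangent meets the radius at right angles, so tangent² = |PO|² − r² = 369 − 100 = 269.

√269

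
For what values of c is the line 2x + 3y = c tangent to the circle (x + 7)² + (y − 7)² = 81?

c = 7 ± 9√13

For a tangent, require d(centre, line) = r = 9.
|2·(−7) + 3·7 − c| / √13 = 9
|c − (7)| = 9√13.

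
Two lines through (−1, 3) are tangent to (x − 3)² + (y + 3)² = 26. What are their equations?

x + 5y = 14 and 5x − y = −8

A line y − (3) = m(x − (−1)) is tangent when its distance from (3, −3) is √26:
(4m − (−6))² = 26(m² + 1)
5m² − 24m − 5 = 0, so m = −1/5 or m = 5.
Through (−1, 3) these give x + 5y = 14 and 5x − y = −8.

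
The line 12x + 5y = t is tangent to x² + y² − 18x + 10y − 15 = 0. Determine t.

For a tangent, require d(centre, line) = r = 11.
|12·9 + 5·(−5) − t| / √169 = 11
|t − (83)| = 11·13, so t = 226 or t = −60.

t = −60 or t = 226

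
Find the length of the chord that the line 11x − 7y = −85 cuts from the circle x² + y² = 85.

Express y = (85 + 11x)/7 and substitute into the circle:
170x² + 1870x + 3060 = 0  ⟹  x² + 11x + 18 = 0
x = −2 or x = −9, giving (−2, 9) and (−9, −2).
Chord length = distance between (−2, 9) and (−9, −2) = √170 = √170.

√170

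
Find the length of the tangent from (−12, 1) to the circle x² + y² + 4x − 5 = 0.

2√23

The centre is (−2, 0) and r = 3. The square of the distance from P to the centre is 100 + 1 = 101.
The tangent meets the radius at right angles, so tangent² = |PO|² − r² = 101 − 9 = 92.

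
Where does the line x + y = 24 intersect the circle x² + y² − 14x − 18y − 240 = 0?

(−2, 26) and (24, 0)

From the line, y = −x + 24. Substituting:
2x² − 44x − 96 = 0  ⟹  x² − 22x − 48 = 0
x = 24 or x = −2, giving (24, 0) and (−2, 26).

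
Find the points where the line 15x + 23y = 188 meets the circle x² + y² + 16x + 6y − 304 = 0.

(−12, 16) and (11, 1)

From the line, y = (188 − 15x)/23. Substituting:
754x² + 754x − 99528 = 0  ⟹  x² + x − 132 = 0
x = 11 or x = −12, giving (11, 1) and (−12, 16).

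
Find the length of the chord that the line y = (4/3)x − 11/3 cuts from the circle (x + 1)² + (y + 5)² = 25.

10

The distance from (−1, −5) to the line is 0/√25, and r² = 25.
Half the chord is √(r² − d²) = √(25), so the full chord is 10.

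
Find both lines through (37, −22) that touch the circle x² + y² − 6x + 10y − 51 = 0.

2x + 9y = −124 and 6x + 7y = 68

A line y − (−22) = m(x − (37)) is tangent when its distance from (3, −5) is √85:
(−34m − (17))² = 85(m² + 1)
63m² + 68m + 12 = 0, so m = −2/9 or m = −6/7.
With m = −2/9: 2x + 9y = −124. With m = −6/7: 6x + 7y = 68.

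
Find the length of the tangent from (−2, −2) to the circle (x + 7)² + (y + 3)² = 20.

√6

The centre is (−7, −3) and r = 2√5. The square of the distance from P to the centre is 25 + 1 = 26.
The tangent meets the radius at right angles, so tangent² = |PO|² − r² = 26 − 20 = 6.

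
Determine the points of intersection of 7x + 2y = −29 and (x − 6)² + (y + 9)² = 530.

(−7, 10) and (5, −32)

From the line, y = (−29 − 7x)/2. Substituting:
53x² + 106x − 1855 = 0  ⟹  x² + 2x − 35 = 0
x = 5 or x = −7, giving (5, −32) and (−7, 10).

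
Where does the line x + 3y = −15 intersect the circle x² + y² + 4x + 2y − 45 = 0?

(−9, −2) and (3, −6)

Substitute y = (−15 − x)/3:
10x² + 60x − 270 = 0  ⟹  x² + 6x − 27 = 0
x = 3 or x = −9, giving (3, −6) and (−9, −2).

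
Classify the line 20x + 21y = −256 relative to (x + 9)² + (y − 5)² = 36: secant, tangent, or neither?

neither

d² = (20·(−9) + 21·5 − (−256))²/841 = 32761/841; r² = 36.
Since d² > r², the line lies outside the circle.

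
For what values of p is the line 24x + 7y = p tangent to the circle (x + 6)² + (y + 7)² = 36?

p = −343 or p = −43

Tangency holds when the distance from the centre (−6, −7) to the line equals the radius 6:
|24·(−6) + 7·(−7) − p| / √625 = 6
|p − (−193)| = 6·25, so p = −43 or p = −343.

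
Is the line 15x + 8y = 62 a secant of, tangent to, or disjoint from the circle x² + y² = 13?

disjoint

d² = (15·0 + 8·0 − (62))²/289 = 3844/289; r² = 13.
Since d² > r², the line lies outside the circle.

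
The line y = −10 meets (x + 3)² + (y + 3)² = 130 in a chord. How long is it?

18

The distance from (−3, −3) to the line is 7, and r² = 130.
Chord = 2√(r² − d²) = 2·√(81) = 18.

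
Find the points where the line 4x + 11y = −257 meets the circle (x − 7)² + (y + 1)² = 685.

(−12, −19) and (10, −27)

Substitute y = (−257 − 4x)/11:
137x² + 274x − 16440 = 0  ⟹  x² + 2x − 120 = 0
x = 10 or x = −12, giving (10, −27) and (−12, −19).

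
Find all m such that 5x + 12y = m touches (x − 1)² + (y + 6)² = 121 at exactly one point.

m = −210 or m = 76

Tangency holds when the distance from the centre (1, −6) to the line equals the radius 11:
|5·1 + 12·(−6) − m| / √169 = 11
|m − (−67)| = 11·13, so m = 76 or m = −210.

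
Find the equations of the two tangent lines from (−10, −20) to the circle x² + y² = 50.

x − y = 10 and 7x − y = −50

Write the tangent as mx − y + (−20 − m·(−10)) = 0 and set its distance from the centre to 5√2:
[m·(10) − (20)]² = 50(m² + 1)
m² − 8m + 7 = 0, so m = 1 or m = 7.
Through (−10, −20) these give x − y = 10 and 7x − y = −50.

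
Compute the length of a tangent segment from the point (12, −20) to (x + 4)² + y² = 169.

The centre is (−4, 0) and r = 13. The square of the distance from P to the centre is 256 + 400 = 656.
Power of the point: PT² = |PO|² − r² = 487, so PT = √487.

√487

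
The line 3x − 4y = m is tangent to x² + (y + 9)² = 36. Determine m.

For a tangent, require d(centre, line) = r = 6.
|3·0 − 4·(−9) − m| / √25 = 6
|m − (36)| = 6·5, so m = 66 or m = 6.

m = 6 or m = 66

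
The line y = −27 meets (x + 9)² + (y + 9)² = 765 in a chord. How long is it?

42

The distance from (−9, −9) to the line is 18, and r² = 765.
Chord = 2√(r² − d²) = 2·√(441) = 42.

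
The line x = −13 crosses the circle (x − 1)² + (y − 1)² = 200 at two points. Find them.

The line gives x = −13. Substituting into the circle:
y² − 2y − 3 = 0
y = 3 or y = −1, giving (−13, 3) and (−13, −1).

(−13, −1) and (−13, 3)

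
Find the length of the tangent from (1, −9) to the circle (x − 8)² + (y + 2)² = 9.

√89

With centre O = (8, −2), |OP|² = 98 and r² = 9.
By the tangent–radius right angle, tangent length = √(|PO|² − r²) = √89.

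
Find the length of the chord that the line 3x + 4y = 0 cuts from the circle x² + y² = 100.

20

From the line, y = (−3x)/4. Substituting:
25x² − 1600 = 0  ⟹  x² − 64 = 0
x = 8 or x = −8, giving (8, −6) and (−8, 6).
|(8, −6) − (−8, 6)| = √((16)² + (−12)²) = 20.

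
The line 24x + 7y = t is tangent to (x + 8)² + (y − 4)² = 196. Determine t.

Tangency holds when the distance from the centre (−8, 4) to the line equals the radius 14:
|24·(−8) + 7·4 − t| / √625 = 14
|t − (−164)| = 14·25, so t = 186 or t = −514.

t = −514 or t = 186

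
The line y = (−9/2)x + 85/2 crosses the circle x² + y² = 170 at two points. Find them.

Express y = (85 − 9x)/2 and substitute into the circle:
85x² − 1530x + 6545 = 0  ⟹  x² − 18x + 77 = 0
x = 11 or x = 7, giving (11, −7) and (7, 11).

(7, 11) and (11, −7)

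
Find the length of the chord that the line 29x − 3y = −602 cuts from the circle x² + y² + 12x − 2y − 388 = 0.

The distance from (−6, 1) to the line is 425/√850, and r² = 425.
Half the chord is √(r² − d²) = √(425/2), so the full chord is 5√34.

5√34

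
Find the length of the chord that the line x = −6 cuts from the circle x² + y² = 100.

The line gives x = −6. Substituting into the circle:
y² − 64 = 0
y = 8 or y = −8, giving (−6, 8) and (−6, −8).
|(−6, 8) − (−6, −8)| = √((0)² + (16)²) = 16.

16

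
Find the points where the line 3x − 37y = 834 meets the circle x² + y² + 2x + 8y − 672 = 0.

(−18, −24) and (19, −21)

Express y = (−834 + 3x)/37 and substitute into the circle:
1378x² − 1378x − 471276 = 0  ⟹  x² − x − 342 = 0
x = 19 or x = −18, giving (19, −21) and (−18, −24).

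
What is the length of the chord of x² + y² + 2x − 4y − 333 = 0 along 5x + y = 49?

Express y = −5x + 49 and substitute into the circle:
26x² − 468x + 1872 = 0  ⟹  x² − 18x + 72 = 0
x = 12 or x = 6, giving (12, −11) and (6, 19).
Chord length = distance between (12, −11) and (6, 19) = √936 = 6√26.

6√26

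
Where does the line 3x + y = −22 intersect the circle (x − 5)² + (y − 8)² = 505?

(−14, 20) and (−3, −13)

Substitute y = −3x − 22:
10x² + 170x + 420 = 0  ⟹  x² + 17x + 42 = 0
x = −3 or x = −14, giving (−3, −13) and (−14, 20).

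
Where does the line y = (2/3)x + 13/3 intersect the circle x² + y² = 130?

Substitute y = (13 + 2x)/3:
13x² + 52x − 1001 = 0  ⟹  x² + 4x − 77 = 0
x = 7 or x = −11, giving (7, 9) and (−11, −3).

(−11, −3) and (7, 9)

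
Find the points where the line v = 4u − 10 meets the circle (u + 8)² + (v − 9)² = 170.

Substitute v = 4u − 10:
17u² − 136u + 255 = 0  ⟹  u² − 8u + 15 = 0
u = 5 or u = 3, giving (5, 10) and (3, 2).

(3, 2) and (5, 10)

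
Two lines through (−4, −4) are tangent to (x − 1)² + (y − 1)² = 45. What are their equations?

x + 2y = −12 and 2x + y = −12

Write the tangent as mx − y + (−4 − m·(−4)) = 0 and set its distance from the centre to 3√5:
[m·(5) − (5)]² = 45(m² + 1)
2m² + 5m + 2 = 0, so m = −1/2 or m = −2.
With m = −1/2: x + 2y = −12. With m = −2: 2x + y = −12.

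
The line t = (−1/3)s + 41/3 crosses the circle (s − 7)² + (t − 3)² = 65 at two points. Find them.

Express t = (41 − s)/3 and substitute into the circle:
10s² − 190s + 880 = 0  ⟹  s² − 19s + 88 = 0
s = 11 or s = 8, giving (11, 10) and (8, 11).

(8, 11) and (11, 10)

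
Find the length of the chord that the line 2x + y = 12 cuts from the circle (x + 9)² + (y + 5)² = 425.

12√5

Substitute y = −2x + 12:
5x² − 50x − 55 = 0  ⟹  x² − 10x − 11 = 0
x = 11 or x = −1, giving (11, −10) and (−1, 14).
Chord length = distance between (11, −10) and (−1, 14) = √720 = 12√5.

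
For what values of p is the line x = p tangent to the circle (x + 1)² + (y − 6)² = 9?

For a tangent, require d(centre, line) = r = 3.
|1·(−1) + 0·6 − p| / √1 = 3
|p − (−1)| = 3, so p = 2 or p = −4.

p = −4 or p = 2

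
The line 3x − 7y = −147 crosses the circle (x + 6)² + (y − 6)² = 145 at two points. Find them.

From the line, y = (147 + 3x)/7. Substituting:
58x² + 1218x + 5684 = 0  ⟹  x² + 21x + 98 = 0
x = −7 or x = −14, giving (−7, 18) and (−14, 15).

(−14, 15) and (−7, 18)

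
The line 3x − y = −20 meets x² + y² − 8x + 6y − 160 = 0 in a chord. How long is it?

From the line, y = 3x + 20. Substituting:
10x² + 130x + 360 = 0  ⟹  x² + 13x + 36 = 0
x = −4 or x = −9, giving (−4, 8) and (−9, −7).
|(−4, 8) − (−9, −7)| = √((5)² + (15)²) = 5√10.

5√10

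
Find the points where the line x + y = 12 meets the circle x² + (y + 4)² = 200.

(2, 10) and (14, −2)

Express y = −x + 12 and substitute into the circle:
2x² − 32x + 56 = 0  ⟹  x² − 16x + 28 = 0
x = 14 or x = 2, giving (14, −2) and (2, 10).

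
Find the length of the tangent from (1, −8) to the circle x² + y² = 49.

Centre (0, 0), r² = 49. |PO|² = (1)² + (−8)² = 65.
By the tangent–radius right angle, tangent length = √(|PO|² − r²) = √16 = 4.

4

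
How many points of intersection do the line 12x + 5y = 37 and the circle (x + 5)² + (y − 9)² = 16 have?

Centre (−5, 9), r² = 16. Distance² from centre to line = (−52)²/169 = 16.
Since d² = r², the line is tangent.

1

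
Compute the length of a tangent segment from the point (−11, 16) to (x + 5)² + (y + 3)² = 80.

√317

With centre O = (−5, −3), |OP|² = 397 and r² = 80.
Power of the point: PT² = |PO|² − r² = 317, so PT = √317.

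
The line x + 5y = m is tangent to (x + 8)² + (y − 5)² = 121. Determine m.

The line touches the circle iff its distance from (−8, 5) is 11:
|1·(−8) + 5·5 − m| / √26 = 11
|m − (17)| = 11√26.

m = 17 ± 11√26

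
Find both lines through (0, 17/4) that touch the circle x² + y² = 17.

Write the tangent as mx − y + (17/4 − m·(0)) = 0 and set its distance from the centre to √17:
(0m − (−17/4))² = 17(m² + 1)
16m² − 1 = 0, so m = −1/4 or m = 1/4.
With m = −1/4: x + 4y = 17. With m = 1/4: x − 4y = −17.

x + 4y = 17 and x − 4y = −17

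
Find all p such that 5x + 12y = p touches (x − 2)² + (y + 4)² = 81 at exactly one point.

The line touches the circle iff its distance from (2, −4) is 9:
|5·2 + 12·(−4) − p| / √169 = 9
|p − (−38)| = 9·13, so p = 79 or p = −155.

p = −155 or p = 79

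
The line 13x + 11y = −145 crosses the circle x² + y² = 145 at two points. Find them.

(−12, 1) and (−1, −12)

From the line, y = (−145 − 13x)/11. Substituting:
290x² + 3770x + 3480 = 0  ⟹  x² + 13x + 12 = 0
x = −1 or x = −12, giving (−1, −12) and (−12, 1).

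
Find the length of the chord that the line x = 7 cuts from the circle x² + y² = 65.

8

Centre (0, 0), r² = 65. Perpendicular distance d from centre to line = |−7| / √1 = 7.
Half the chord is √(r² − d²) = √(16), so the full chord is 8.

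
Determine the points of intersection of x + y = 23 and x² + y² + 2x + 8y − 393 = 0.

Express y = −x + 23 and substitute into the circle:
2x² − 52x + 320 = 0  ⟹  x² − 26x + 160 = 0
x = 16 or x = 10, giving (16, 7) and (10, 13).

(10, 13) and (16, 7)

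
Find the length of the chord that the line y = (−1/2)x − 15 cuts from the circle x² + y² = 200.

4√5

The distance from (0, 0) to the line is 30/√5, and r² = 200.
Chord = 2√(r² − d²) = 2·√(20) = 4√5.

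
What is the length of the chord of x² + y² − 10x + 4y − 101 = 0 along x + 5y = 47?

2√26

From the line, y = (47 − x)/5. Substituting:
26x² − 364x + 624 = 0  ⟹  x² − 14x + 24 = 0
x = 12 or x = 2, giving (12, 7) and (2, 9).
|(12, 7) − (2, 9)| = √((10)² + (−2)²) = 2√26.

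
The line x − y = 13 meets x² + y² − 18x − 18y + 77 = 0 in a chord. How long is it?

√2

Substitute y = x − 13:
2x² − 62x + 480 = 0  ⟹  x² − 31x + 240 = 0
x = 16 or x = 15, giving (16, 3) and (15, 2).
|(16, 3) − (15, 2)| = √((1)² + (1)²) = √2.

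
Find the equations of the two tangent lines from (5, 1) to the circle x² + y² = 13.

Let a tangent through (5, 1) have slope m. Its distance from (0, 0) must equal √13:
(−5m − (−1))² = 13(m² + 1)
6m² − 5m − 6 = 0, so m = −2/3 or m = 3/2.
With m = −2/3: 2x + 3y = 13. With m = 3/2: 3x − 2y = 13.

2x + 3y = 13 and 3x − 2y = 13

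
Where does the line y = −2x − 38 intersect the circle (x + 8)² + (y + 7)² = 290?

Express y = −2x − 38 and substitute into the circle:
5x² + 140x + 735 = 0  ⟹  x² + 28x + 147 = 0
x = −7 or x = −21, giving (−7, −24) and (−21, 4).

(−21, 4) and (−7, −24)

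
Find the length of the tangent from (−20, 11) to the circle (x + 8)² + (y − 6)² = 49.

2√30

With centre O = (−8, 6), |OP|² = 169 and r² = 49.
Power of the point: PT² = |PO|² − r² = 120, so PT = 2√30.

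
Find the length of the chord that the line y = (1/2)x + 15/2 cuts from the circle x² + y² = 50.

The distance from (0, 0) to the line is 15/√5, and r² = 50.
Half the chord is √(r² − d²) = √(5), so the full chord is 2√5.

2√5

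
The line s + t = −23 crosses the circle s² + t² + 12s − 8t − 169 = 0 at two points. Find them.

(−17, −6) and (−16, −7)

Express t = −s − 23 and substitute into the circle:
2s² + 66s + 544 = 0  ⟹  s² + 33s + 272 = 0
s = −16 or s = −17, giving (−16, −7) and (−17, −6).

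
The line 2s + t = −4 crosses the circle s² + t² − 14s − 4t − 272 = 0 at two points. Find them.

(−8, 12) and (6, −16)

From the line, t = −2s − 4. Substituting:
5s² + 10s − 240 = 0  ⟹  s² + 2s − 48 = 0
s = 6 or s = −8, giving (6, −16) and (−8, 12).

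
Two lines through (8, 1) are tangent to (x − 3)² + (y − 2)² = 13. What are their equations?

A line y − (1) = m(x − (8)) is tangent when its distance from (3, 2) is √13:
[m·(−5) − (1)]² = 13(m² + 1)
6m² + 5m − 6 = 0, so m = 2/3 or m = −3/2.
Through (8, 1) these give 2x − 3y = 13 and 3x + 2y = 26.

2x − 3y = 13 and 3x + 2y = 26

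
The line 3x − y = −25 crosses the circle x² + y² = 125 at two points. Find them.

From the line, y = 3x + 25. Substituting:
10x² + 150x + 500 = 0  ⟹  x² + 15x + 50 = 0
x = −5 or x = −10, giving (−5, 10) and (−10, −5).

(−10, −5) and (−5, 10)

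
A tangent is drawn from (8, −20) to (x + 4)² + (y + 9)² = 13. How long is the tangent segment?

The centre is (−4, −9) and r = √13. The square of the distance from P to the centre is 144 + 121 = 265.
The tangent meets the radius at right angles, so tangent² = |PO|² − r² = 265 − 13 = 252.

6√7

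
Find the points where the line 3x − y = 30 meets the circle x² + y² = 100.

Substitute y = 3x − 30:
10x² − 180x + 800 = 0  ⟹  x² − 18x + 80 = 0
x = 10 or x = 8, giving (10, 0) and (8, −6).

(8, −6) and (10, 0)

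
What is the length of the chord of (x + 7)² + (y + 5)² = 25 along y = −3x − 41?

√10

Centre (−7, −5), r² = 25. Perpendicular distance d from centre to line = |15| / √10 = 15/√10.
Half the chord is √(r² − d²) = √(5/2), so the full chord is √10.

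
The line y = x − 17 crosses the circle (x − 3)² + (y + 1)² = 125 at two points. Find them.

(5, −12) and (14, −3)

Substitute y = x − 17:
2x² − 38x + 140 = 0  ⟹  x² − 19x + 70 = 0
x = 14 or x = 5, giving (14, −3) and (5, −12).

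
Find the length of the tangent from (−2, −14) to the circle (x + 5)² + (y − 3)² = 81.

√217

Centre (−5, 3), r² = 81. |PO|² = (3)² + (−17)² = 298.
Power of the point: PT² = |PO|² − r² = 217, so PT = √217.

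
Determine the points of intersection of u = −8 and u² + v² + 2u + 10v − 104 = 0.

(−8, −14) and (−8, 4)

The line gives u = −8. Substituting into the circle:
v² + 10v − 56 = 0
v = 4 or v = −14, giving (−8, 4) and (−8, −14).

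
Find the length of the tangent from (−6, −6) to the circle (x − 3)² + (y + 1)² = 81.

5

Centre (3, −1), r² = 81. |PO|² = (−9)² + (−5)² = 106.
The tangent meets the radius at right angles, so tangent² = |PO|² − r² = 106 − 81 = 25.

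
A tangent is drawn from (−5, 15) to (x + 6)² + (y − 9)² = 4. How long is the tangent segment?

The centre is (−6, 9) and r = 2. The square of the distance from P to the centre is 1 + 36 = 37.
Power of the point: PT² = |PO|² − r² = 33, so PT = √33.

√33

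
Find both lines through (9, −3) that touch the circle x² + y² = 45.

2x + y = 15 and x − 2y = 15

Write the tangent as mx − y + (−3 − m·(9)) = 0 and set its distance from the centre to 3√5:
[m·(−9) − (3)]² = 45(m² + 1)
2m² + 3m − 2 = 0, so m = −2 or m = 1/2.
With m = −2: 2x + y = 15. With m = 1/2: x − 2y = 15.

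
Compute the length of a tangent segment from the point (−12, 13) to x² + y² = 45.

With centre O = (0, 0), |OP|² = 313 and r² = 45.
The tangent meets the radius at right angles, so tangent² = |PO|² − r² = 313 − 45 = 268.

2√67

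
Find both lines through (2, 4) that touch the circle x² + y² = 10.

3x + y = 10 and x − 3y = −10

A line y − (4) = m(x − (2)) is tangent when its distance from (0, 0) is √10:
(−2m − (−4))² = 10(m² + 1)
3m² + 8m − 3 = 0, so m = −3 or m = 1/3.
With m = −3: 3x + y = 10. With m = 1/3: x − 3y = −10.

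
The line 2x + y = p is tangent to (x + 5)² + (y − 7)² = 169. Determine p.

Tangency holds when the distance from the centre (−5, 7) to the line equals the radius 13:
|2·(−5) + 1·7 − p| / √5 = 13
|p − (−3)| = 13√5.

p = −3 ± 13√5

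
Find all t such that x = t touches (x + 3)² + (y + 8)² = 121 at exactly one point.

For a tangent, require d(centre, line) = r = 11.
|1·(−3) + 0·(−8) − t| / √1 = 11
|t − (−3)| = 11, so t = 8 or t = −14.

t = −14 or t = 8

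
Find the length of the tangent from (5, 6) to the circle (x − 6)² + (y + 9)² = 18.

4√13

With centre O = (6, −9), |OP|² = 226 and r² = 18.
The tangent meets the radius at right angles, so tangent² = |PO|² − r² = 226 − 18 = 208.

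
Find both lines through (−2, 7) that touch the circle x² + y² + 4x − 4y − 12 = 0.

Write the tangent as mx − y + (7 − m·(−2)) = 0 and set its distance from the centre to 2√5:
[m·(0) − (−5)]² = 20(m² + 1)
4m² − 1 = 0, so m = −1/2 or m = 1/2.
With m = −1/2: x + 2y = 12. With m = 1/2: x − 2y = −16.

x + 2y = 12 and x − 2y = −16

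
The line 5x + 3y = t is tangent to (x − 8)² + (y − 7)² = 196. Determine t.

The line touches the circle iff its distance from (8, 7) is 14:
|5·8 + 3·7 − t| / √34 = 14
|t − (61)| = 14√34.

t = 61 ± 14√34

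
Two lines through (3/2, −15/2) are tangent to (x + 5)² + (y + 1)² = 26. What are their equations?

x + 5y = −36 and 5x + y = 0

Let a tangent through (3/2, −15/2) have slope m. Its distance from (−5, −1) must equal √26:
[m·(−13/2) − (13/2)]² = 26(m² + 1)
5m² + 26m + 5 = 0, so m = −1/5 or m = −5.
Through (3/2, −15/2) these give x + 5y = −36 and 5x + y = 0.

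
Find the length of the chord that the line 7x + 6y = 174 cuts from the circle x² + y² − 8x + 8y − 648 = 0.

Express y = (174 − 7x)/6 and substitute into the circle:
85x² − 3060x + 15300 = 0  ⟹  x² − 36x + 180 = 0
x = 30 or x = 6, giving (30, −6) and (6, 22).
Chord length = distance between (30, −6) and (6, 22) = √1360 = 4√85.

4√85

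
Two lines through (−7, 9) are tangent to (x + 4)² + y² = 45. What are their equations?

Let a tangent through (−7, 9) have slope m. Its distance from (−4, 0) must equal 3√5:
(3m − (−9))² = 45(m² + 1)
2m² − 3m − 2 = 0, so m = 2 or m = −1/2.
Through (−7, 9) these give 2x − y = −23 and x + 2y = 11.

2x − y = −23 and x + 2y = 11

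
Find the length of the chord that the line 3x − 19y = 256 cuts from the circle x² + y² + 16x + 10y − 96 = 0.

√370

Express y = (−256 + 3x)/19 and substitute into the circle:
370x² + 4810x − 17760 = 0  ⟹  x² + 13x − 48 = 0
x = 3 or x = −16, giving (3, −13) and (−16, −16).
|(3, −13) − (−16, −16)| = √((19)² + (3)²) = √370.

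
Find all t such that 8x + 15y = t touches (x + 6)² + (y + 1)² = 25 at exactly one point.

t = −148 or t = 22

Tangency holds when the distance from the centre (−6, −1) to the line equals the radius 5:
|8·(−6) + 15·(−1) − t| / √289 = 5
|t − (−63)| = 5·17, so t = 22 or t = −148.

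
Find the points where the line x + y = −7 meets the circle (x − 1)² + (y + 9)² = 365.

(−12, 5) and (15, −22)

Express y = −x − 7 and substitute into the circle:
2x² − 6x − 360 = 0  ⟹  x² − 3x − 180 = 0
x = 15 or x = −12, giving (15, −22) and (−12, 5).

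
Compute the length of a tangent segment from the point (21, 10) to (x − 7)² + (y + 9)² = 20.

√537

With centre O = (7, −9), |OP|² = 557 and r² = 20.
The tangent meets the radius at right angles, so tangent² = |PO|² − r² = 557 − 20 = 537.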